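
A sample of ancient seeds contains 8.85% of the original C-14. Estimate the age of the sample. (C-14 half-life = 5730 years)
Age = t½ × log₂(1/ratio) = 20040 years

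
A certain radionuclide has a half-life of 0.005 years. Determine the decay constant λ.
λ = ln(2)/t½ = 138.6 year⁻¹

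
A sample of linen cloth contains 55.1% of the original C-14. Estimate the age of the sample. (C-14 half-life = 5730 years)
Age = t½ × log₂(1/ratio) = 4927 years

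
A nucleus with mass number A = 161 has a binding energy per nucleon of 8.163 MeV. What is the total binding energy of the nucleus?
B.E. = 8.163 × 161 = 1314 MeV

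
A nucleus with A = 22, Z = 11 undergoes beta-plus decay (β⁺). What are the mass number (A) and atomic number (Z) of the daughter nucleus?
Daughter: A = 22, Z = 10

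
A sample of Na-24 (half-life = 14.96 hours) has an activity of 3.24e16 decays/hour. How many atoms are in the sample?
N = A/λ = 6.993e17 atoms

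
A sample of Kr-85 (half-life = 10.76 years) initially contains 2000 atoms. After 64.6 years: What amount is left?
N = N₀(1/2)^(t/t½) = 31.17 atoms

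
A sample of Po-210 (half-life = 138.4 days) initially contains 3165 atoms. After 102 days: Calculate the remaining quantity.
N = N₀(1/2)^(t/t½) = 1899 atoms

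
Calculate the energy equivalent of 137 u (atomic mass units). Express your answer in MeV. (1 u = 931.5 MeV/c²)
E = mc² = 1.276e5 MeV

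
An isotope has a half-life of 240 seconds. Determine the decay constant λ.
λ = ln(2)/t½ = 0.002888 second⁻¹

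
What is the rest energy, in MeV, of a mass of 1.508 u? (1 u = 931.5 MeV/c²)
E = mc² = 1405 MeV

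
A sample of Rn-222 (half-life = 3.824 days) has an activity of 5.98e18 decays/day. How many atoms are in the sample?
N = A/λ = 3.299e19 atoms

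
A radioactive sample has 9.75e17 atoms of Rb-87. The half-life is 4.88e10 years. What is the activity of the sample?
A = λN = 1.385e7 decays/year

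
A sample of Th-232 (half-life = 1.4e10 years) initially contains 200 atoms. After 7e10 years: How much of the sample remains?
N = N₀(1/2)^(t/t½) = 6.25 atoms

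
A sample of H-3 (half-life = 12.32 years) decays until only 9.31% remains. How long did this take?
t = t½ × log₂(N₀/N) = 42.2 years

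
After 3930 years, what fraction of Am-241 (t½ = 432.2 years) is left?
N/N₀ = (1/2)^(t/t½) = 0.001831 = 0.183%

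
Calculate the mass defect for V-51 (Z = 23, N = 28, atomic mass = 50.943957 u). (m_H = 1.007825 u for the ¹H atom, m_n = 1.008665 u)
Δm = Z·m_H + N·m_n − M = 0.4786 u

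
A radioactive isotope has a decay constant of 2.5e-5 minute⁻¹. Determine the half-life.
t½ = ln(2)/λ = 27730 minutes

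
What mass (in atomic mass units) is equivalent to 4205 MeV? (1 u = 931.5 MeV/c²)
m = E/c² = 4.514 u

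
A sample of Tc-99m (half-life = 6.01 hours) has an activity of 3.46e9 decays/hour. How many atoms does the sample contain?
N = A/λ = 3e10 atoms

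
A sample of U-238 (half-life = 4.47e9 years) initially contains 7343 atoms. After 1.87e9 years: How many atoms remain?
N = N₀(1/2)^(t/t½) = 5495 atoms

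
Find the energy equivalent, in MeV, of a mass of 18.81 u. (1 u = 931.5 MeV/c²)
E = mc² = 17520 MeV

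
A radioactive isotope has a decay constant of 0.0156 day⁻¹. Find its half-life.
t½ = ln(2)/λ = 44.43 days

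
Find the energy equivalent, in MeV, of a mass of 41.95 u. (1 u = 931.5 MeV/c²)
E = mc² = 39080 MeV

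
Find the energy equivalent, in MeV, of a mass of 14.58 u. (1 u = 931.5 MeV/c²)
E = mc² = 13580 MeV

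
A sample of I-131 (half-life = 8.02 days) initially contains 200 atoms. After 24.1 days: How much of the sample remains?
N = N₀(1/2)^(t/t½) = 24.91 atoms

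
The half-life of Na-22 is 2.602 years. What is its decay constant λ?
λ = ln(2)/t½ = 0.2664 year⁻¹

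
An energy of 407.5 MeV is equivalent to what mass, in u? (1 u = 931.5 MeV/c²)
m = E/c² = 0.4375 u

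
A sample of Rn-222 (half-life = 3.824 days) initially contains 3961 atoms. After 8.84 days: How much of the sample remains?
N = N₀(1/2)^(t/t½) = 797.8 atoms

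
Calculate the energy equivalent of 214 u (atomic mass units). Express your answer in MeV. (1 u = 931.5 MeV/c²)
E = mc² = 1.993e5 MeV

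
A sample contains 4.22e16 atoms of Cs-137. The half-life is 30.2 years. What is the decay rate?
A = λN = 9.686e14 decays/year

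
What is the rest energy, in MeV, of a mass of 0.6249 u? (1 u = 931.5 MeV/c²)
E = mc² = 582.1 MeV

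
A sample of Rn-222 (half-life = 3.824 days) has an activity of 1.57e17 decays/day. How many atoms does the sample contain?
N = A/λ = 8.661e17 atoms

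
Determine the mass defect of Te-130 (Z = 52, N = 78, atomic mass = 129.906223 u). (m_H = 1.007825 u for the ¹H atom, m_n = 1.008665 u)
Δm = Z·m_H + N·m_n − M = 1.177 u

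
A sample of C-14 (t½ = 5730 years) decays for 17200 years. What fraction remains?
N/N₀ = (1/2)^(t/t½) = 0.1248 = 12.5%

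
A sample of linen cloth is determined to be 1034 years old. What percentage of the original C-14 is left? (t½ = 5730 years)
N/N₀ = (1/2)^(t/t½) = 0.8824 = 88.2%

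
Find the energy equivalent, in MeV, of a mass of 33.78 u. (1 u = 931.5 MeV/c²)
E = mc² = 31470 MeV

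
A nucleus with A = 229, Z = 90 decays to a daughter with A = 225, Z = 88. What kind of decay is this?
ΔA = -4, ΔZ = -2 ⇒ alpha decay (α)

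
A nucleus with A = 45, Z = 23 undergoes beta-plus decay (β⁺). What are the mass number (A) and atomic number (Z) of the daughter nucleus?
Daughter: A = 45, Z = 22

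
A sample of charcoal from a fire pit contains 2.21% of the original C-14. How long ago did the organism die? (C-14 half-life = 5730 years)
Age = t½ × log₂(1/ratio) = 31510 years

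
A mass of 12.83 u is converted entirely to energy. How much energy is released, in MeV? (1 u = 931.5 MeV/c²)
E = mc² = 11950 MeV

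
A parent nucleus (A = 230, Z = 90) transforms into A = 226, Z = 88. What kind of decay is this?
ΔA = -4, ΔZ = -2 ⇒ alpha decay (α)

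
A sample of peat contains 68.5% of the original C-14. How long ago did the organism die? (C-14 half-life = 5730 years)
Age = t½ × log₂(1/ratio) = 3128 years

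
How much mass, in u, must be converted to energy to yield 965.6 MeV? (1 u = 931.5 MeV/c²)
m = E/c² = 1.037 u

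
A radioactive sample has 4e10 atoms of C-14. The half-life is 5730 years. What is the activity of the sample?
A = λN = 4.839e6 decays/year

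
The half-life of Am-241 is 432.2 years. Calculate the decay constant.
λ = ln(2)/t½ = 0.001604 year⁻¹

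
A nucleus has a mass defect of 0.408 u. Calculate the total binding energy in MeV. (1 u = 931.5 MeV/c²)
B.E. = Δm × 931.5 = 380.1 MeV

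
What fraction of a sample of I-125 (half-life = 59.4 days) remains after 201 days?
N/N₀ = (1/2)^(t/t½) = 0.0958 = 9.58%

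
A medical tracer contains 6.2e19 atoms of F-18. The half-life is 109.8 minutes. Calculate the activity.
A = λN = 3.914e17 decays/minute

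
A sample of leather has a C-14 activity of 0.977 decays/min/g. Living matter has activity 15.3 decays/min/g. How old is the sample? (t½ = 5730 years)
Age = t½ × log₂(A₀/A) = 22740 years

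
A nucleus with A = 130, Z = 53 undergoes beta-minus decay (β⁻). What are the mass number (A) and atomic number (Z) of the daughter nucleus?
Daughter: A = 130, Z = 54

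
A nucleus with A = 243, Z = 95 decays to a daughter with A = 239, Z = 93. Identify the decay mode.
ΔA = -4, ΔZ = -2 ⇒ alpha decay (α)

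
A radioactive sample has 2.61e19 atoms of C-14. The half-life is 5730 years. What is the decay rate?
A = λN = 3.157e15 decays/year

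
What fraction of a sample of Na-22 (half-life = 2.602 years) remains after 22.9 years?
N/N₀ = (1/2)^(t/t½) = 0.002242 = 0.224%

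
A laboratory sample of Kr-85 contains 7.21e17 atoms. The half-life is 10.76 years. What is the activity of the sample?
A = λN = 4.645e16 decays/year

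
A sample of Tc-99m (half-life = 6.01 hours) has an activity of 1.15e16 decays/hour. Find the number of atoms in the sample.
N = A/λ = 9.971e16 atoms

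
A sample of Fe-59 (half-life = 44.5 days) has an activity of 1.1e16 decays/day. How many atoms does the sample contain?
N = A/λ = 7.062e17 atoms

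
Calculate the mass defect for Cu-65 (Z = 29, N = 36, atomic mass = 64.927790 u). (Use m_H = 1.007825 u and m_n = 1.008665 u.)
Δm = Z·m_H + N·m_n − M = 0.6111 u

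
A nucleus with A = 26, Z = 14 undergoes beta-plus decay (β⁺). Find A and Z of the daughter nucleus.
Daughter: A = 26, Z = 13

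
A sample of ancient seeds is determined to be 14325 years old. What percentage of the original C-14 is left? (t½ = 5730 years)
N/N₀ = (1/2)^(t/t½) = 0.1768 = 17.7%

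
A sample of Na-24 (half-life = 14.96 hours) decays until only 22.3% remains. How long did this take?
t = t½ × log₂(N₀/N) = 32.39 hours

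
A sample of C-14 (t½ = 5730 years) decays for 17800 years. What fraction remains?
N/N₀ = (1/2)^(t/t½) = 0.1161 = 11.6%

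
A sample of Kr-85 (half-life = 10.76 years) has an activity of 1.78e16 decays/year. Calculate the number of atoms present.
N = A/λ = 2.763e17 atoms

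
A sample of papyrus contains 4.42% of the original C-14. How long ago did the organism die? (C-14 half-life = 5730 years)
Age = t½ × log₂(1/ratio) = 25780 years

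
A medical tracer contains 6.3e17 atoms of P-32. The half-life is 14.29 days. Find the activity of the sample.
A = λN = 3.056e16 decays/day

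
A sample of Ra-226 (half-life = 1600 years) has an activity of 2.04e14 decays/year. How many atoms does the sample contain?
N = A/λ = 4.709e17 atoms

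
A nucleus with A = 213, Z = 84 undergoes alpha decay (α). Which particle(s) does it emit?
α particle = ⁴₂He (2 protons + 2 neutrons)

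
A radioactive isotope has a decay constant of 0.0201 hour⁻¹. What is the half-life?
t½ = ln(2)/λ = 34.48 hours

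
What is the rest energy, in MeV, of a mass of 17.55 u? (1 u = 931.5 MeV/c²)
E = mc² = 16350 MeV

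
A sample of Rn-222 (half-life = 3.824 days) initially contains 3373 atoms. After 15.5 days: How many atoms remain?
N = N₀(1/2)^(t/t½) = 203.2 atoms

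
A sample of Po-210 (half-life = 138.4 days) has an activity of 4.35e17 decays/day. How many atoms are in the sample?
N = A/λ = 8.686e19 atoms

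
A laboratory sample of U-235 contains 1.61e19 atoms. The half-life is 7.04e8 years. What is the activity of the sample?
A = λN = 1.585e10 decays/year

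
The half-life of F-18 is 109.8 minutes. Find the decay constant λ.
λ = ln(2)/t½ = 0.006313 minute⁻¹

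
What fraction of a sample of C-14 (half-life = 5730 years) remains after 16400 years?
N/N₀ = (1/2)^(t/t½) = 0.1375 = 13.8%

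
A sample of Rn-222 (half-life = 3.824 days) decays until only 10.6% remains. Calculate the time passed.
t = t½ × log₂(N₀/N) = 12.38 days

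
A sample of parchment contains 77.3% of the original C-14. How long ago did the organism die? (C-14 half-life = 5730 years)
Age = t½ × log₂(1/ratio) = 2128 years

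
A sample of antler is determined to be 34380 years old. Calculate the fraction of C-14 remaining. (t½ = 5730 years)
N/N₀ = (1/2)^(t/t½) = 0.01562 = 1.56%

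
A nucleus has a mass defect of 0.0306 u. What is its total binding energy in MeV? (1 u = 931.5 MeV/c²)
B.E. = Δm × 931.5 = 28.5 MeV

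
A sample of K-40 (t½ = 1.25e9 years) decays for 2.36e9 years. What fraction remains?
N/N₀ = (1/2)^(t/t½) = 0.2702 = 27%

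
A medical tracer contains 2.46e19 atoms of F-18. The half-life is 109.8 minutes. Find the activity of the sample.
A = λN = 1.553e17 decays/minute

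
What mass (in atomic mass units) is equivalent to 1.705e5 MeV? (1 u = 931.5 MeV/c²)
m = E/c² = 183 u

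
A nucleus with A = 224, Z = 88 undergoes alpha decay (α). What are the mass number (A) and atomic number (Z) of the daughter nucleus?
Daughter: A = 220, Z = 86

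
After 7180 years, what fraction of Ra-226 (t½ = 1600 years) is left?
N/N₀ = (1/2)^(t/t½) = 0.04458 = 4.46%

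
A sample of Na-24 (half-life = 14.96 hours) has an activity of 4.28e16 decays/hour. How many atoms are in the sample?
N = A/λ = 9.237e17 atoms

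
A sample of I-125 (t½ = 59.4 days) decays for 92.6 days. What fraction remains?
N/N₀ = (1/2)^(t/t½) = 0.3394 = 33.9%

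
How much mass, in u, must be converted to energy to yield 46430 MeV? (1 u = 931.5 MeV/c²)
m = E/c² = 49.84 u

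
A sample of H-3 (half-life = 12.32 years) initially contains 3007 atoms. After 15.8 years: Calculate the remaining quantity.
N = N₀(1/2)^(t/t½) = 1236 atoms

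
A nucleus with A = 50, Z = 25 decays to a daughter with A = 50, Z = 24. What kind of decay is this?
ΔA = 0, ΔZ = -1 ⇒ beta-plus decay (β⁺) or electron capture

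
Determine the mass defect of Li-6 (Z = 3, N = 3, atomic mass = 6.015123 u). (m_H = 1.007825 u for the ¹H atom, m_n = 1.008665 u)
Δm = Z·m_H + N·m_n − M = 0.03435 u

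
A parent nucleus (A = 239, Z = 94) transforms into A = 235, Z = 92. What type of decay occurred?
ΔA = -4, ΔZ = -2 ⇒ alpha decay (α)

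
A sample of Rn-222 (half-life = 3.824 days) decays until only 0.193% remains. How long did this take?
t = t½ × log₂(N₀/N) = 34.48 days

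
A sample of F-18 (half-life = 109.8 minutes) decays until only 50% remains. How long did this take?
t = t½ × log₂(N₀/N) = 109.8 minutes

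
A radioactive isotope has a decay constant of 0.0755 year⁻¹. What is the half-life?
t½ = ln(2)/λ = 9.181 years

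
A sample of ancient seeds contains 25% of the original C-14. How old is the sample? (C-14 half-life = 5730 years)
Age = t½ × log₂(1/ratio) = 11460 years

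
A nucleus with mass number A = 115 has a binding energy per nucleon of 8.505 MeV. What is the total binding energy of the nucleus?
B.E. = 8.505 × 115 = 978.1 MeV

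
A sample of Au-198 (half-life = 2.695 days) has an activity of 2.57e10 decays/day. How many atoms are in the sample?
N = A/λ = 9.992e10 atoms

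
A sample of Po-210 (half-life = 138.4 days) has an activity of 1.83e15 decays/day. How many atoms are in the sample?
N = A/λ = 3.654e17 atoms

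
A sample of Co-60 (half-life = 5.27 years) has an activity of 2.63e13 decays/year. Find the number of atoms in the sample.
N = A/λ = 2e14 atoms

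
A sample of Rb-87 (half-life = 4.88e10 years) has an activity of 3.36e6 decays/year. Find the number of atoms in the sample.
N = A/λ = 2.366e17 atoms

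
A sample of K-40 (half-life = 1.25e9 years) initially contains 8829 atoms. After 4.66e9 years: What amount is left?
N = N₀(1/2)^(t/t½) = 666.3 atoms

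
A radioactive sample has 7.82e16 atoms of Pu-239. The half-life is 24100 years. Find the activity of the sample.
A = λN = 2.249e12 decays/year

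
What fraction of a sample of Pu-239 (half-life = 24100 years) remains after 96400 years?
N/N₀ = (1/2)^(t/t½) = 0.0625 = 6.25%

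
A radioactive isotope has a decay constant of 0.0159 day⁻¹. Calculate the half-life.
t½ = ln(2)/λ = 43.59 days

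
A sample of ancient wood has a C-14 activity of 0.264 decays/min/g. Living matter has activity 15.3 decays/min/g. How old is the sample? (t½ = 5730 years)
Age = t½ × log₂(A₀/A) = 33560 years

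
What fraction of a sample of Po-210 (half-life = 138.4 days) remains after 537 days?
N/N₀ = (1/2)^(t/t½) = 0.06792 = 6.79%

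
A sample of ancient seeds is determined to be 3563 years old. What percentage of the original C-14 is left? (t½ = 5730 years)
N/N₀ = (1/2)^(t/t½) = 0.6499 = 65%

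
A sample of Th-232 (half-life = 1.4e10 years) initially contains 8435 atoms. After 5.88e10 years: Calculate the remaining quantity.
N = N₀(1/2)^(t/t½) = 458.9 atoms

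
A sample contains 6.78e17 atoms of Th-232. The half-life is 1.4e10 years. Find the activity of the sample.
A = λN = 3.357e7 decays/year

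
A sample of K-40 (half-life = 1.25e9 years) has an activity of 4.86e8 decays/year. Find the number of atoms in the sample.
N = A/λ = 8.764e17 atoms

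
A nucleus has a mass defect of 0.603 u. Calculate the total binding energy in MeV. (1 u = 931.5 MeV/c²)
B.E. = Δm × 931.5 = 561.7 MeV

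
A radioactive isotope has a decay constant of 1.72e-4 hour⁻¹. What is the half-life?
t½ = ln(2)/λ = 4030 hours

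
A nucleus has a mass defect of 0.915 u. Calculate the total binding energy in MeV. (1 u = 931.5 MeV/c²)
B.E. = Δm × 931.5 = 852.3 MeV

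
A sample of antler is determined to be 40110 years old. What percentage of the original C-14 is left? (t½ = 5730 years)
N/N₀ = (1/2)^(t/t½) = 0.007812 = 0.781%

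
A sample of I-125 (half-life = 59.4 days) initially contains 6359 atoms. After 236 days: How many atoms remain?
N = N₀(1/2)^(t/t½) = 404.9 atoms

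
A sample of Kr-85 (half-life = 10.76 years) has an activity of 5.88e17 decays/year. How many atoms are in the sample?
N = A/λ = 9.128e18 atoms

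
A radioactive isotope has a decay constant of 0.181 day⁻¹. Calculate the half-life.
t½ = ln(2)/λ = 3.83 days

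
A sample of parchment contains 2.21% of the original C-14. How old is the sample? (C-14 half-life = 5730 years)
Age = t½ × log₂(1/ratio) = 31510 years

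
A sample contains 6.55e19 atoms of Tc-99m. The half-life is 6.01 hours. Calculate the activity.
A = λN = 7.554e18 decays/hour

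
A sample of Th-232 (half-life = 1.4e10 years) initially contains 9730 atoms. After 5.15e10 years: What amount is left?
N = N₀(1/2)^(t/t½) = 759.9 atoms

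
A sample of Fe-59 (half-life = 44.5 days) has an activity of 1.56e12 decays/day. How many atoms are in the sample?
N = A/λ = 1.002e14 atoms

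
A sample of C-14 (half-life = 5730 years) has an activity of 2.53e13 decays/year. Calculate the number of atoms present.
N = A/λ = 2.091e17 atoms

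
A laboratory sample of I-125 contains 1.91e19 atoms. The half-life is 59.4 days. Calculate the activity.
A = λN = 2.229e17 decays/day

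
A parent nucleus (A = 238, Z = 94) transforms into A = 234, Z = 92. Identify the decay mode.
ΔA = -4, ΔZ = -2 ⇒ alpha decay (α)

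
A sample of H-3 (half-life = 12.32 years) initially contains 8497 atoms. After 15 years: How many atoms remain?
N = N₀(1/2)^(t/t½) = 3654 atoms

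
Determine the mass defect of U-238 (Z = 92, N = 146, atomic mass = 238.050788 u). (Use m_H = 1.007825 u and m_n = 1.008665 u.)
Δm = Z·m_H + N·m_n − M = 1.934 u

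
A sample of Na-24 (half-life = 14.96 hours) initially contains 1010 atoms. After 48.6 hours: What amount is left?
N = N₀(1/2)^(t/t½) = 106.3 atoms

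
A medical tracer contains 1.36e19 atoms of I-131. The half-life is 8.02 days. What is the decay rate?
A = λN = 1.175e18 decays/day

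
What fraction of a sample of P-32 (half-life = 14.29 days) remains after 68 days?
N/N₀ = (1/2)^(t/t½) = 0.03694 = 3.69%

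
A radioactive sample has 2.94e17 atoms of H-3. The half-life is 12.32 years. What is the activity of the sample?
A = λN = 1.654e16 decays/year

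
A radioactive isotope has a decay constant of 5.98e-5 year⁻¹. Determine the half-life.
t½ = ln(2)/λ = 11590 years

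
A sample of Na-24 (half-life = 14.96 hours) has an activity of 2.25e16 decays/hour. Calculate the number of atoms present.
N = A/λ = 4.856e17 atoms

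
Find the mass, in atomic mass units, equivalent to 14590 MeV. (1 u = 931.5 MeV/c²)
m = E/c² = 15.66 u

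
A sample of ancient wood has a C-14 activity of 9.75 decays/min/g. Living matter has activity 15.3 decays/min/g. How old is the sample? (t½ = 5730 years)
Age = t½ × log₂(A₀/A) = 3725 years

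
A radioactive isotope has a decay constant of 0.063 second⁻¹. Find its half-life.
t½ = ln(2)/λ = 11 seconds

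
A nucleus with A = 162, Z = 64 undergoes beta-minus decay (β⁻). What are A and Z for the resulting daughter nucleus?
Daughter: A = 162, Z = 65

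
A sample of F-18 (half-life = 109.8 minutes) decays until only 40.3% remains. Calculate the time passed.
t = t½ × log₂(N₀/N) = 144 minutes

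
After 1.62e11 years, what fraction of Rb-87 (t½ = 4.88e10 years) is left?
N/N₀ = (1/2)^(t/t½) = 0.1002 = 10%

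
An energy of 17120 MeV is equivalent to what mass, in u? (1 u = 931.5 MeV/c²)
m = E/c² = 18.38 u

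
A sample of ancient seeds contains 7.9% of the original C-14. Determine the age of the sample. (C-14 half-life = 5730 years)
Age = t½ × log₂(1/ratio) = 20980 years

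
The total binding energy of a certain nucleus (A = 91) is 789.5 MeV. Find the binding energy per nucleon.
B.E./A = 789.5/91 = 8.676 MeV/nucleon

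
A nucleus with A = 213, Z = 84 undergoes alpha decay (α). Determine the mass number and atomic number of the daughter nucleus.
Daughter: A = 209, Z = 82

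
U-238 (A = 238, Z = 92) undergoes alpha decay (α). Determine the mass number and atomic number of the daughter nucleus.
Daughter: A = 234, Z = 90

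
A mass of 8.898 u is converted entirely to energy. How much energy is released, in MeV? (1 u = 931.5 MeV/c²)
E = mc² = 8288 MeV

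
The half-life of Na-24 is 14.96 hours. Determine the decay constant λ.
λ = ln(2)/t½ = 0.04633 hour⁻¹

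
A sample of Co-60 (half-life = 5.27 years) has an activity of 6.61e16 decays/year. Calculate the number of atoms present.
N = A/λ = 5.026e17 atoms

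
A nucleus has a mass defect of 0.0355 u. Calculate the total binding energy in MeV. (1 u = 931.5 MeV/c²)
B.E. = Δm × 931.5 = 33.07 MeV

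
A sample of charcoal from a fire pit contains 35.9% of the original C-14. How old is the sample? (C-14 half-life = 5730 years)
Age = t½ × log₂(1/ratio) = 8469 years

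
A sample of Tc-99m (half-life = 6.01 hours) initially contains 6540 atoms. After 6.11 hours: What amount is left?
N = N₀(1/2)^(t/t½) = 3233 atoms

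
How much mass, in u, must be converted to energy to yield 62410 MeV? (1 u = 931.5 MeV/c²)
m = E/c² = 67 u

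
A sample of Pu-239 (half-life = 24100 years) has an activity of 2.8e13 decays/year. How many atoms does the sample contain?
N = A/λ = 9.735e17 atoms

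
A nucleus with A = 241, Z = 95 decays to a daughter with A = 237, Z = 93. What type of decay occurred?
ΔA = -4, ΔZ = -2 ⇒ alpha decay (α)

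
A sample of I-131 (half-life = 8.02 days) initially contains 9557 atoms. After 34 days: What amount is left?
N = N₀(1/2)^(t/t½) = 506 atoms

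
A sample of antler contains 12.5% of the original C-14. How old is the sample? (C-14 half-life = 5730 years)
Age = t½ × log₂(1/ratio) = 17190 years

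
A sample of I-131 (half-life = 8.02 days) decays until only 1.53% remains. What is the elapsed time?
t = t½ × log₂(N₀/N) = 48.36 days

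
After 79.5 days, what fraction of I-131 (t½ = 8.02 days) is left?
N/N₀ = (1/2)^(t/t½) = 0.001037 = 0.104%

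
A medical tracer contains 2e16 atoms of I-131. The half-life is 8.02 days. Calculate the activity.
A = λN = 1.729e15 decays/day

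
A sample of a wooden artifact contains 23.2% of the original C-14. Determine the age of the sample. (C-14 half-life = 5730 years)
Age = t½ × log₂(1/ratio) = 12080 years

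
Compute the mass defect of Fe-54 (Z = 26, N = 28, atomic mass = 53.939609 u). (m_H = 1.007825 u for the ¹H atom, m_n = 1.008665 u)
Δm = Z·m_H + N·m_n − M = 0.5065 u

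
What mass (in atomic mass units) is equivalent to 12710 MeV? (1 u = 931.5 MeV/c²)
m = E/c² = 13.64 u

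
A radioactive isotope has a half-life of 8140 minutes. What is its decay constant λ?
λ = ln(2)/t½ = 8.515e-5 minute⁻¹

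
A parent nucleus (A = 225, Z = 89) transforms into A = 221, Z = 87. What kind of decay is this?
ΔA = -4, ΔZ = -2 ⇒ alpha decay (α)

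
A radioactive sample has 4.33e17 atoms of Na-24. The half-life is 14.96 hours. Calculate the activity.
A = λN = 2.006e16 decays/hour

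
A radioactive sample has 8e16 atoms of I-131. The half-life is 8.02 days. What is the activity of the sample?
A = λN = 6.914e15 decays/day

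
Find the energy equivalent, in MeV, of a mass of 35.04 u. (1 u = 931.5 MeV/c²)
E = mc² = 32640 MeV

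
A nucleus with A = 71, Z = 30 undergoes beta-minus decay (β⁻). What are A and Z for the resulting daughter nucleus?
Daughter: A = 71, Z = 31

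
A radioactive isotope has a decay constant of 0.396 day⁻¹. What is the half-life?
t½ = ln(2)/λ = 1.75 days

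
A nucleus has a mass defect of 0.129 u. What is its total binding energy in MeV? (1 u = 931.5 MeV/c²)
B.E. = Δm × 931.5 = 120.2 MeV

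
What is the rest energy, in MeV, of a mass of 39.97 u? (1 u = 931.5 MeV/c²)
E = mc² = 37230 MeV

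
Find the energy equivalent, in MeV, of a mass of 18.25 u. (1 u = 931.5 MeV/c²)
E = mc² = 17000 MeV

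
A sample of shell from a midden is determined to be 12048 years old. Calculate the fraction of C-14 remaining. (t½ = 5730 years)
N/N₀ = (1/2)^(t/t½) = 0.2328 = 23.3%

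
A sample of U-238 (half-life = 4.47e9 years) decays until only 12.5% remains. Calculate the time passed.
t = t½ × log₂(N₀/N) = 1.341e10 years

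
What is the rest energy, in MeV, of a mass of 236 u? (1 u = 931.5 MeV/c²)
E = mc² = 2.198e5 MeV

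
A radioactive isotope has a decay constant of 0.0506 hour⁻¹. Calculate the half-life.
t½ = ln(2)/λ = 13.7 hours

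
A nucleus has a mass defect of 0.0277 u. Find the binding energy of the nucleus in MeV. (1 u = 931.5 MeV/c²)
B.E. = Δm × 931.5 = 25.8 MeV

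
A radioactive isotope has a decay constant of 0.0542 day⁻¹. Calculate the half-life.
t½ = ln(2)/λ = 12.79 days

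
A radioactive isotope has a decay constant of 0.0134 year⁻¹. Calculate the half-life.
t½ = ln(2)/λ = 51.73 years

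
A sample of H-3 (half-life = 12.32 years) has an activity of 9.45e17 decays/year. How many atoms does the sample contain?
N = A/λ = 1.68e19 atoms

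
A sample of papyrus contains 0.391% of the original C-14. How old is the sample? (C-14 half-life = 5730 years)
Age = t½ × log₂(1/ratio) = 45830 years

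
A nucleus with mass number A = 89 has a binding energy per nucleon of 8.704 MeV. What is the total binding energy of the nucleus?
B.E. = 8.704 × 89 = 774.7 MeV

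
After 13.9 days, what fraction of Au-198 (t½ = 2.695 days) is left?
N/N₀ = (1/2)^(t/t½) = 0.02801 = 2.8%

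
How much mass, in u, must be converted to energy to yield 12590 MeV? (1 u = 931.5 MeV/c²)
m = E/c² = 13.52 u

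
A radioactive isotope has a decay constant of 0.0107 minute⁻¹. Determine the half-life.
t½ = ln(2)/λ = 64.78 minutes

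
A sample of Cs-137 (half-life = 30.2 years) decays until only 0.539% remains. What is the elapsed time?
t = t½ × log₂(N₀/N) = 227.6 years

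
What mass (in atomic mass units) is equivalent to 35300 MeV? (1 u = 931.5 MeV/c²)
m = E/c² = 37.9 u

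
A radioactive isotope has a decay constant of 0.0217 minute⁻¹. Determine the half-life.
t½ = ln(2)/λ = 31.94 minutes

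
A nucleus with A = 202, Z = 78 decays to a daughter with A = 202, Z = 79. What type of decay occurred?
ΔA = 0, ΔZ = +1 ⇒ beta-minus decay (β⁻)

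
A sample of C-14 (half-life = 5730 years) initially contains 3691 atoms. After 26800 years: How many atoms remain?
N = N₀(1/2)^(t/t½) = 144.3 atoms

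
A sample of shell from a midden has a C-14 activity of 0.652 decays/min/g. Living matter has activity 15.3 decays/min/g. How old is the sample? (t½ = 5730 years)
Age = t½ × log₂(A₀/A) = 26090 years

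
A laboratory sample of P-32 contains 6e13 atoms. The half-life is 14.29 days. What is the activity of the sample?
A = λN = 2.91e12 decays/day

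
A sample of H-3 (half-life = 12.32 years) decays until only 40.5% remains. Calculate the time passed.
t = t½ × log₂(N₀/N) = 16.07 years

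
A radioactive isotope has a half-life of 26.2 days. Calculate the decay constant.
λ = ln(2)/t½ = 0.02646 day⁻¹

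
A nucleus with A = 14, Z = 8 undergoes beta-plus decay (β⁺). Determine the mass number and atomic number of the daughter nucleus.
Daughter: A = 14, Z = 7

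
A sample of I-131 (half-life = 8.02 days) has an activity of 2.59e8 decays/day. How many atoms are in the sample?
N = A/λ = 2.997e9 atoms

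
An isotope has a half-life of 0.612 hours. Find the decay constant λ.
λ = ln(2)/t½ = 1.133 hour⁻¹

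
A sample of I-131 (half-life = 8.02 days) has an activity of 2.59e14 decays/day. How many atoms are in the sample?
N = A/λ = 2.997e15 atoms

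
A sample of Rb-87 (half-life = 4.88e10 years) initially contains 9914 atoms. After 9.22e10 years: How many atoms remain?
N = N₀(1/2)^(t/t½) = 2676 atoms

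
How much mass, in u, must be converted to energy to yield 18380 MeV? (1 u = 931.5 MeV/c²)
m = E/c² = 19.73 u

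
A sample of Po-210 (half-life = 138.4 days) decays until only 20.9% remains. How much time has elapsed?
t = t½ × log₂(N₀/N) = 312.6 days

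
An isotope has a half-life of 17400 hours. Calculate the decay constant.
λ = ln(2)/t½ = 3.984e-5 hour⁻¹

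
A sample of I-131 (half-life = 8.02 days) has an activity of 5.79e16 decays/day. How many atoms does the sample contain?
N = A/λ = 6.699e17 atoms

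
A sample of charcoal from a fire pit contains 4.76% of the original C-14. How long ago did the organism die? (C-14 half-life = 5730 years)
Age = t½ × log₂(1/ratio) = 25170 years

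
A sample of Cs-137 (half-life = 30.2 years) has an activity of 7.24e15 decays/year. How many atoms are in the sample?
N = A/λ = 3.154e17 atoms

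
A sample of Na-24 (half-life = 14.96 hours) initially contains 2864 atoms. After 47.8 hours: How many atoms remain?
N = N₀(1/2)^(t/t½) = 312.7 atoms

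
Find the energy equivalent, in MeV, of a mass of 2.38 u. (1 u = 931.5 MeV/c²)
E = mc² = 2217 MeV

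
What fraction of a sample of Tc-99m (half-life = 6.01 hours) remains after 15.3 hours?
N/N₀ = (1/2)^(t/t½) = 0.1713 = 17.1%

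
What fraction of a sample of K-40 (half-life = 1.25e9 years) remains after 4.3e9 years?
N/N₀ = (1/2)^(t/t½) = 0.09214 = 9.21%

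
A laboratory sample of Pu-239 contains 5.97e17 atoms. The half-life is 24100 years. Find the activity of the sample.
A = λN = 1.717e13 decays/year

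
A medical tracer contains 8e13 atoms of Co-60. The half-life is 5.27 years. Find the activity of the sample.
A = λN = 1.052e13 decays/year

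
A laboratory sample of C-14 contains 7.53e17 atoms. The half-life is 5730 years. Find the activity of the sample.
A = λN = 9.109e13 decays/year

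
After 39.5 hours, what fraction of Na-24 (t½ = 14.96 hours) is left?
N/N₀ = (1/2)^(t/t½) = 0.1604 = 16%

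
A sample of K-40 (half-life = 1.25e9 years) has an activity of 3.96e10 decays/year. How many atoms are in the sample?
N = A/λ = 7.141e19 atoms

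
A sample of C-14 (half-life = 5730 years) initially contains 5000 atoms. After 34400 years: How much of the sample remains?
N = N₀(1/2)^(t/t½) = 77.94 atoms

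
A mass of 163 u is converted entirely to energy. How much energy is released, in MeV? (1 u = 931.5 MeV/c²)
E = mc² = 1.518e5 MeV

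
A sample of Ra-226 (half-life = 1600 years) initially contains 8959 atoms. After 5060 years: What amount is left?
N = N₀(1/2)^(t/t½) = 1001 atoms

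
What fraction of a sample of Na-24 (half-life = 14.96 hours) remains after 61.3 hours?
N/N₀ = (1/2)^(t/t½) = 0.05841 = 5.84%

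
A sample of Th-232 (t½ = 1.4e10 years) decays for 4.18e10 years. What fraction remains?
N/N₀ = (1/2)^(t/t½) = 0.1262 = 12.6%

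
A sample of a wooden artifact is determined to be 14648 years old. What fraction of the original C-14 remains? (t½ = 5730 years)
N/N₀ = (1/2)^(t/t½) = 0.17 = 17%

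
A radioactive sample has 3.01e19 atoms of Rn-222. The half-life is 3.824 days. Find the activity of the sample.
A = λN = 5.456e18 decays/day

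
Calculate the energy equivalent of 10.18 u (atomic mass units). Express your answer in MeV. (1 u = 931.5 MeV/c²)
E = mc² = 9483 MeV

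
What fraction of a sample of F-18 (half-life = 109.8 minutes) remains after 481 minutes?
N/N₀ = (1/2)^(t/t½) = 0.048 = 4.8%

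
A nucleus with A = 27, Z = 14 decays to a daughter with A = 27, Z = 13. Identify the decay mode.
ΔA = 0, ΔZ = -1 ⇒ beta-plus decay (β⁺) or electron capture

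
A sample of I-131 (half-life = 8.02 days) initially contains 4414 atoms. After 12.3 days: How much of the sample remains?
N = N₀(1/2)^(t/t½) = 1525 atoms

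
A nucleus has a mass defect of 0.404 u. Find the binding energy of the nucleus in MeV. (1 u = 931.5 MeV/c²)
B.E. = Δm × 931.5 = 376.3 MeV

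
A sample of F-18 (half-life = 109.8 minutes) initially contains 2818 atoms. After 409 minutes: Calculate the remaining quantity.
N = N₀(1/2)^(t/t½) = 213.1 atoms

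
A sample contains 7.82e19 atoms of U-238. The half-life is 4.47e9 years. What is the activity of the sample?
A = λN = 1.213e10 decays/year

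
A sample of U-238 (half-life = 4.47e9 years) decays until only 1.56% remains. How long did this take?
t = t½ × log₂(N₀/N) = 2.683e10 years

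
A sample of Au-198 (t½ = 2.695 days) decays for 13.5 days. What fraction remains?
N/N₀ = (1/2)^(t/t½) = 0.03105 = 3.1%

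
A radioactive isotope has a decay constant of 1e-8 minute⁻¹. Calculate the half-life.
t½ = ln(2)/λ = 6.931e7 minutes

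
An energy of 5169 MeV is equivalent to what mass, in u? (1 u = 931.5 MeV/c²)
m = E/c² = 5.549 u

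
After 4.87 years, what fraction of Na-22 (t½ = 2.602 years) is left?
N/N₀ = (1/2)^(t/t½) = 0.2733 = 27.3%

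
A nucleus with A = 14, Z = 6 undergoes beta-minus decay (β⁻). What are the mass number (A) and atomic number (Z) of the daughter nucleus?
Daughter: A = 14, Z = 7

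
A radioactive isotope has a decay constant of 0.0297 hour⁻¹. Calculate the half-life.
t½ = ln(2)/λ = 23.34 hours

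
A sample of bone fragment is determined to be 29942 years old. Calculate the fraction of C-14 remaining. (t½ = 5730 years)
N/N₀ = (1/2)^(t/t½) = 0.02673 = 2.67%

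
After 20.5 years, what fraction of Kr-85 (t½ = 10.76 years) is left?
N/N₀ = (1/2)^(t/t½) = 0.267 = 26.7%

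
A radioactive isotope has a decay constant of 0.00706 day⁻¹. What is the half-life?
t½ = ln(2)/λ = 98.18 days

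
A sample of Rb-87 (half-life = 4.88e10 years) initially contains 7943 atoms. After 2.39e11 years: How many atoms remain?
N = N₀(1/2)^(t/t½) = 266.5 atoms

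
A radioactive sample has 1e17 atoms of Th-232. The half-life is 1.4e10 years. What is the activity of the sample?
A = λN = 4.951e6 decays/year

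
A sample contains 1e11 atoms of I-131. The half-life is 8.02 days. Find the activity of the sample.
A = λN = 8.643e9 decays/day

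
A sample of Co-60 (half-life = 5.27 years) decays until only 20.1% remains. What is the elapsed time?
t = t½ × log₂(N₀/N) = 12.2 years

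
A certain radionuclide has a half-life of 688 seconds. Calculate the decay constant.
λ = ln(2)/t½ = 0.001007 second⁻¹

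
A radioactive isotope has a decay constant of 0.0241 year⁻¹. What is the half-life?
t½ = ln(2)/λ = 28.76 years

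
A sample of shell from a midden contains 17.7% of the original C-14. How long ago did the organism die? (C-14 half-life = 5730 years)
Age = t½ × log₂(1/ratio) = 14310 years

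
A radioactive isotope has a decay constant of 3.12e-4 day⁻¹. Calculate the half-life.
t½ = ln(2)/λ = 2222 days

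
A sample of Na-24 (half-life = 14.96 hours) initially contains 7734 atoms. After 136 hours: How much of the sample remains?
N = N₀(1/2)^(t/t½) = 14.18 atoms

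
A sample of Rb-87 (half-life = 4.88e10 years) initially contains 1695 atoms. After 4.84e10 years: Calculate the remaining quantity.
N = N₀(1/2)^(t/t½) = 852.3 atoms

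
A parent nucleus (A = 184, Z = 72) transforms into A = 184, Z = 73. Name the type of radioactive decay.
ΔA = 0, ΔZ = +1 ⇒ beta-minus decay (β⁻)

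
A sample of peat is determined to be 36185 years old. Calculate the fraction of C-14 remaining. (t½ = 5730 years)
N/N₀ = (1/2)^(t/t½) = 0.01256 = 1.26%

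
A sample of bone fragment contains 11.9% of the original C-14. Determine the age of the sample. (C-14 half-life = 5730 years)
Age = t½ × log₂(1/ratio) = 17600 years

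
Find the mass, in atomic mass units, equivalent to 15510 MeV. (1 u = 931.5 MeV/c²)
m = E/c² = 16.65 u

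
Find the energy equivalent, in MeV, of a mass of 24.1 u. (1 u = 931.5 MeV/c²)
E = mc² = 22450 MeV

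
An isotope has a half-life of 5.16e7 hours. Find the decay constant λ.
λ = ln(2)/t½ = 1.343e-8 hour⁻¹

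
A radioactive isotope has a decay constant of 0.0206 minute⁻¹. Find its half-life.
t½ = ln(2)/λ = 33.65 minutes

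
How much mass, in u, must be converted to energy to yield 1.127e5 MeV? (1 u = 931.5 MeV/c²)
m = E/c² = 121 u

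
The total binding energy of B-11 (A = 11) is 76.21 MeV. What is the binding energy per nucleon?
B.E./A = 76.21/11 = 6.928 MeV/nucleon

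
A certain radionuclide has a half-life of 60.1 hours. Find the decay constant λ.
λ = ln(2)/t½ = 0.01153 hour⁻¹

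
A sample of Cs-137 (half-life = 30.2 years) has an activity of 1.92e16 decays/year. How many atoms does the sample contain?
N = A/λ = 8.365e17 atoms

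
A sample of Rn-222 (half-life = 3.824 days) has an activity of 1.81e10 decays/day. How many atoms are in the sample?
N = A/λ = 9.986e10 atoms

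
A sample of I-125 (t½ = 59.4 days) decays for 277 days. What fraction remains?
N/N₀ = (1/2)^(t/t½) = 0.03946 = 3.95%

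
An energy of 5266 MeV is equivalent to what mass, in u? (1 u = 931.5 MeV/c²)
m = E/c² = 5.653 u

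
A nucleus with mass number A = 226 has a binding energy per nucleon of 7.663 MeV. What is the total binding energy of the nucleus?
B.E. = 7.663 × 226 = 1732 MeV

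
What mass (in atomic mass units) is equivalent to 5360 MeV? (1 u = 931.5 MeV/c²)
m = E/c² = 5.754 u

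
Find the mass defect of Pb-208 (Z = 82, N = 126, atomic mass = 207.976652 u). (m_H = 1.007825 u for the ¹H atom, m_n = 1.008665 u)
Δm = Z·m_H + N·m_n − M = 1.757 u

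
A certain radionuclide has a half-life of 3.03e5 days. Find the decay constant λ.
λ = ln(2)/t½ = 2.288e-6 day⁻¹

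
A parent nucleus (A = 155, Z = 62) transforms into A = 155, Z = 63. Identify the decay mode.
ΔA = 0, ΔZ = +1 ⇒ beta-minus decay (β⁻)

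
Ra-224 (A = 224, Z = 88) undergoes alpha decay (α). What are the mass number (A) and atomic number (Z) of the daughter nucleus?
Daughter: A = 220, Z = 86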